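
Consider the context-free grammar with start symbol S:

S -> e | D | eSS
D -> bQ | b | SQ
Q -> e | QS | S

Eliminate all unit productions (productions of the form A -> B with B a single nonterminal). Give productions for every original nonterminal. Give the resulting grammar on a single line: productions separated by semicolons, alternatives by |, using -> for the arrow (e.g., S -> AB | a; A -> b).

S -> b | e | SQ | bQ | eSS; D -> b | SQ | bQ; Q -> b | e | QS | SQ | bQ | eSS

Unit productions: Q->S, S->D.
Unit pairs (A ⇒* B via units): (Q,D), (Q,S), (S,D).
S: inherits non-unit rules of {D, S} → SQ | b | bQ | e | eSS.
D: inherits non-unit rules of {D} → SQ | b | bQ.
Q: inherits non-unit rules of {D, Q, S} → QS | SQ | b | bQ | e | eSS.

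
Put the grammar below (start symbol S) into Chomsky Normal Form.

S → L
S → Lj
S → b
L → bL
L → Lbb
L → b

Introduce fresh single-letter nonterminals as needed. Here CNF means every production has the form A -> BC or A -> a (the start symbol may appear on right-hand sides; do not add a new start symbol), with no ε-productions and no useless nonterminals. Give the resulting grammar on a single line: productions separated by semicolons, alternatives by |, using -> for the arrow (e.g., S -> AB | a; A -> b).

No ε-productions.
After unit-elimination: S -> b | Lj | bL | Lbb; L -> b | bL | Lbb.
TERM: introduce A -> b, B -> j and substitute in every rule of length ≥2.
BIN: L -> LAA becomes L -> LC, C -> AA; S -> LAA becomes S -> LD, D -> AA.

S -> b | AL | LB | LD; A -> b; B -> j; C -> AA; D -> AA; L -> b | AL | LC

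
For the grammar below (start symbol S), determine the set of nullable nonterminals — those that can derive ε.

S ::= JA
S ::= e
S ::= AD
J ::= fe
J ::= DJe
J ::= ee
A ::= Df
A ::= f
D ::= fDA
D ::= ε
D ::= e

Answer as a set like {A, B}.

Directly nullable (have an ε-rule): {D}.
Not nullable: A, J, S — each has a terminal in every rule's right-hand side or depends on a non-nullable symbol.

{D}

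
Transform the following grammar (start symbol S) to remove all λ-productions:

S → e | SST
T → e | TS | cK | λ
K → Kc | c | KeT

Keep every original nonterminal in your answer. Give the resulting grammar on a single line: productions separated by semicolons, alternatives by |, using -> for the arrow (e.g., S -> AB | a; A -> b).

S -> e | SS | SST; K -> c | Kc | Ke | KeT; T -> S | e | TS | cK

Nullable set: {T}.
S -> SST: T nullable, giving SS | SST.
K -> KeT: T nullable, giving Ke | KeT.
Drop T -> λ.
T -> TS: T nullable, giving S | TS.
Unchanged (no nullable symbols): S -> e; K -> Kc; K -> c; T -> cK; T -> e.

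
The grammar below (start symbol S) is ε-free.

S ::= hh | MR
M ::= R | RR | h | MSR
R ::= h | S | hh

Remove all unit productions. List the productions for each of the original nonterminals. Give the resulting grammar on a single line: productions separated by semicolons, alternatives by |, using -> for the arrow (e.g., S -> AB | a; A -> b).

S -> MR | hh; M -> h | MR | RR | hh | MSR; R -> h | MR | hh

Unit productions: M->R, R->S.
Unit pairs (A ⇒* B via units): (M,R), (M,S), (R,S).
S: inherits non-unit rules of {S} → MR | hh.
M: inherits non-unit rules of {M, R, S} → MR | MSR | RR | h | hh.
R: inherits non-unit rules of {R, S} → MR | h | hh.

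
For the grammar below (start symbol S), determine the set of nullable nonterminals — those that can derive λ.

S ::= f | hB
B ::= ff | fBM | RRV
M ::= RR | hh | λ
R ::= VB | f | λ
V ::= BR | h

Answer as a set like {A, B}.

Directly nullable (have an ε-rule): {M, R}.
Not nullable: B, S, V — each has a terminal in every rule's right-hand side or depends on a non-nullable symbol.

{M, R}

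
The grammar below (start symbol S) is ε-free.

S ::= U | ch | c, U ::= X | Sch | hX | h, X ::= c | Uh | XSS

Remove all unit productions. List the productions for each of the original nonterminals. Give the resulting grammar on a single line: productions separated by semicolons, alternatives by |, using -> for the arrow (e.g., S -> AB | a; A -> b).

Unit productions: S->U, U->X.
Unit pairs (A ⇒* B via units): (S,U), (S,X), (U,X).
S: inherits non-unit rules of {S, U, X} → Sch | Uh | XSS | c | ch | h | hX.
U: inherits non-unit rules of {U, X} → Sch | Uh | XSS | c | h | hX.
X: inherits non-unit rules of {X} → Uh | XSS | c.

S -> c | h | Uh | ch | hX | Sch | XSS; U -> c | h | Uh | hX | Sch | XSS; X -> c | Uh | XSS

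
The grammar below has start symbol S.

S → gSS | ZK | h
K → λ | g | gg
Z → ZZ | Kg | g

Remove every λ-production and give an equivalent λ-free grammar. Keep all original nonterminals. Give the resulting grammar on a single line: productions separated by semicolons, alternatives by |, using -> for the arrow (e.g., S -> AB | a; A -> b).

S -> Z | h | ZK | gSS; K -> g | gg; Z -> g | Kg | ZZ

Nullable set: {K}.
S -> ZK: K nullable, giving Z | ZK.
Drop K -> λ.
Z -> Kg: K nullable, giving Kg | g.
Unchanged (no nullable symbols): S -> gSS; S -> h; K -> g; K -> gg; Z -> ZZ; Z -> g.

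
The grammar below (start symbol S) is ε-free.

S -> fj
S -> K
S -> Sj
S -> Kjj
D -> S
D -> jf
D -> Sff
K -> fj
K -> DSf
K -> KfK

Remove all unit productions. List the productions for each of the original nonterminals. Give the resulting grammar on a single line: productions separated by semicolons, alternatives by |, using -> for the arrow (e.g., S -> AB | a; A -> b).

S -> Sj | fj | DSf | KfK | Kjj; D -> Sj | fj | jf | DSf | KfK | Kjj | Sff; K -> fj | DSf | KfK

Unit productions: D->S, S->K.
Unit pairs (A ⇒* B via units): (D,K), (D,S), (S,K).
S: inherits non-unit rules of {K, S} → DSf | KfK | Kjj | Sj | fj.
D: inherits non-unit rules of {D, K, S} → DSf | KfK | Kjj | Sff | Sj | fj | jf.
K: inherits non-unit rules of {K} → DSf | KfK | fj.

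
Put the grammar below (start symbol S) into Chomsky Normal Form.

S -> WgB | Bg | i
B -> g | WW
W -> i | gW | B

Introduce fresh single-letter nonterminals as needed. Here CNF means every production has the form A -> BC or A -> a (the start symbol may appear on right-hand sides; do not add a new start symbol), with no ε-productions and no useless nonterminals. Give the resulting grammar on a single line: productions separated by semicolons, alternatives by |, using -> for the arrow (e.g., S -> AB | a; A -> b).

S -> i | BA | WC; A -> g; B -> g | WW; C -> AB; W -> g | i | AW | WW

No ε-productions.
After unit-elimination: S -> i | Bg | WgB; B -> g | WW; W -> g | i | WW | gW.
TERM: introduce A -> g and substitute in every rule of length ≥2.
BIN: S -> WAB becomes S -> WC, C -> AB.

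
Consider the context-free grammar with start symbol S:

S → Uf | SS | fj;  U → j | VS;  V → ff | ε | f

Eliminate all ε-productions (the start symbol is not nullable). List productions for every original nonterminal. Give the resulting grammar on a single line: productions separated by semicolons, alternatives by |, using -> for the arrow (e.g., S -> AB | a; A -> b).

S -> SS | Uf | fj; U -> S | j | VS; V -> f | ff

Nullable set: {V}.
U -> VS: V nullable, giving S | VS.
Drop V -> ε.
Unchanged (no nullable symbols): S -> SS; S -> Uf; S -> fj; U -> j; V -> f; V -> ff.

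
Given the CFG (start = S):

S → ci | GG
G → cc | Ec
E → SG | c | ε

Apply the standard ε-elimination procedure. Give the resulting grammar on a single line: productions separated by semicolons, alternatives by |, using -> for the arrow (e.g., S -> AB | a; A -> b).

Nullable set: {E}.
Drop E -> ε.
G -> Ec: E nullable, giving Ec | c.
Unchanged (no nullable symbols): S -> GG; S -> ci; E -> SG; E -> c; G -> cc.

S -> GG | ci; E -> c | SG; G -> c | Ec | cc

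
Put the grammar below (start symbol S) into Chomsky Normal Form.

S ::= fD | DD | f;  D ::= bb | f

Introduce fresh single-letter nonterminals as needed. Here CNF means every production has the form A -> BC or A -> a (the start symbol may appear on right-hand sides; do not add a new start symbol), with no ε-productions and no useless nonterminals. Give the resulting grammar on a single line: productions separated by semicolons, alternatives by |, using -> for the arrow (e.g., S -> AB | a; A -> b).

S -> f | BD | DD; A -> b; B -> f; D -> f | AA

No ε-productions.
No unit productions to eliminate.
TERM: introduce A -> b, B -> f and substitute in every rule of length ≥2.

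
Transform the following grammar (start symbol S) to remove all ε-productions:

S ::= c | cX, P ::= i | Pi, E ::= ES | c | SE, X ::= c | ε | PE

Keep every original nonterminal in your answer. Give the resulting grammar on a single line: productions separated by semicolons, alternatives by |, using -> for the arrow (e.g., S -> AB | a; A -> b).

S -> c | cX; E -> c | ES | SE; P -> i | Pi; X -> c | PE

Nullable set: {X}.
S -> cX: X nullable, giving c | cX.
Drop X -> ε.
Unchanged (no nullable symbols): S -> c; E -> ES; E -> SE; E -> c; P -> Pi; P -> i; X -> PE; X -> c.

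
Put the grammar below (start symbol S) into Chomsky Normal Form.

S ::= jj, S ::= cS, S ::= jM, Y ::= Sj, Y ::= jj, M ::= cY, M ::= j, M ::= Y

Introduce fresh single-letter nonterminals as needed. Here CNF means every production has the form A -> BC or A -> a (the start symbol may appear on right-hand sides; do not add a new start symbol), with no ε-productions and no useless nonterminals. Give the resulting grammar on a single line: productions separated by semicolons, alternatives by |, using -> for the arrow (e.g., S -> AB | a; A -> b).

S -> AA | AM | BS; A -> j; B -> c; M -> j | AA | BY | SA; Y -> AA | SA

No ε-productions.
After unit-elimination: S -> cS | jM | jj; M -> j | Sj | cY | jj; Y -> Sj | jj.
TERM: introduce B -> c, A -> j and substitute in every rule of length ≥2.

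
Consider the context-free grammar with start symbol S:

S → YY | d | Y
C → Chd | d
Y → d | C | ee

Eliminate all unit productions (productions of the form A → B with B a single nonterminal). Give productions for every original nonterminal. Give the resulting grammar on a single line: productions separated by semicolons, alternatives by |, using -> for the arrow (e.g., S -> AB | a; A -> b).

Unit productions: S->Y, Y->C.
Unit pairs (A ⇒* B via units): (S,C), (S,Y), (Y,C).
S: inherits non-unit rules of {C, S, Y} → Chd | YY | d | ee.
C: inherits non-unit rules of {C} → Chd | d.
Y: inherits non-unit rules of {C, Y} → Chd | d | ee.

S -> d | YY | ee | Chd; C -> d | Chd; Y -> d | ee | Chd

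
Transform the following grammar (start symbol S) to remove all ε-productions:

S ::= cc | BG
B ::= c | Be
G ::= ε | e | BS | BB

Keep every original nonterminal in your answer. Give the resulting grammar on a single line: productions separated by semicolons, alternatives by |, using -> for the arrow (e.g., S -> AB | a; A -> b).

S -> B | BG | cc; B -> c | Be; G -> e | BB | BS

Nullable set: {G}.
S -> BG: G nullable, giving B | BG.
Drop G -> ε.
Unchanged (no nullable symbols): S -> cc; B -> Be; B -> c; G -> BB; G -> BS; G -> e.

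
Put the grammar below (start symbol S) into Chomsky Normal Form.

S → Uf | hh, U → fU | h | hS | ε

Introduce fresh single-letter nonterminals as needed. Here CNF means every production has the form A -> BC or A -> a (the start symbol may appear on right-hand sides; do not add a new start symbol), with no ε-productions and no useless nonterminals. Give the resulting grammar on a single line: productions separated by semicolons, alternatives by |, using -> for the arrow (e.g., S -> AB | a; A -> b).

S -> f | BB | UA; A -> f; B -> h; U -> f | h | AU | BS

Nullable: {U}; after ε-elimination: S -> f | Uf | hh; U -> f | h | fU | hS.
No unit productions to eliminate.
TERM: introduce A -> f, B -> h and substitute in every rule of length ≥2.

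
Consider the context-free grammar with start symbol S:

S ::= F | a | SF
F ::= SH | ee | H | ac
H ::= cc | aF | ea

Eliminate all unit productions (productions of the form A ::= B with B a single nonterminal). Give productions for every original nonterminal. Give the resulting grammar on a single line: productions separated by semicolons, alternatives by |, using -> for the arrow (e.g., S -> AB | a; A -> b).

Unit productions: F->H, S->F.
Unit pairs (A ⇒* B via units): (F,H), (S,F), (S,H).
S: inherits non-unit rules of {F, H, S} → SF | SH | a | aF | ac | cc | ea | ee.
F: inherits non-unit rules of {F, H} → SH | aF | ac | cc | ea | ee.
H: inherits non-unit rules of {H} → aF | cc | ea.

S -> a | SF | SH | aF | ac | cc | ea | ee; F -> SH | aF | ac | cc | ea | ee; H -> aF | cc | ea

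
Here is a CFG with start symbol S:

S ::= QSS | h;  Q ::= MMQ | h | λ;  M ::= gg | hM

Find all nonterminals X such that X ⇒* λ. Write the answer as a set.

{Q}

Directly nullable (have an ε-rule): {Q}.
Not nullable: M, S — each has a terminal in every rule's right-hand side or depends on a non-nullable symbol.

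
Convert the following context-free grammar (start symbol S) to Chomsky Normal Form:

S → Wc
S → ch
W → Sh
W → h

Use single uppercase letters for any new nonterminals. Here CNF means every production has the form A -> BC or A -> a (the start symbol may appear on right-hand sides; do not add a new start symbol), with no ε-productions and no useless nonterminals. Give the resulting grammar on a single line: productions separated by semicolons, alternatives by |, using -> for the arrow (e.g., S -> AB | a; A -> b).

S -> AB | WA; A -> c; B -> h; W -> h | SB

No ε-productions.
No unit productions to eliminate.
TERM: introduce A -> c, B -> h and substitute in every rule of length ≥2.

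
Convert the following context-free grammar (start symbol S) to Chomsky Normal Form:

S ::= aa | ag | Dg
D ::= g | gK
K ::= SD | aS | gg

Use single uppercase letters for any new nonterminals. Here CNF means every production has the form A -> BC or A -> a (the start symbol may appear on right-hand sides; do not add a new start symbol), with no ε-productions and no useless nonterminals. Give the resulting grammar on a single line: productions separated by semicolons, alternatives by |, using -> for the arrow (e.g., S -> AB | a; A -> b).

No ε-productions.
No unit productions to eliminate.
TERM: introduce B -> a, A -> g and substitute in every rule of length ≥2.

S -> BA | BB | DA; A -> g; B -> a; D -> g | AK; K -> AA | BS | SD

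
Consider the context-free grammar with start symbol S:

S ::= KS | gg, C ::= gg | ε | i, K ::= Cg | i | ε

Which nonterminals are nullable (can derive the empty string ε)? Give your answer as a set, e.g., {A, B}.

{C, K}

Directly nullable (have an ε-rule): {C, K}.
Not nullable: S — each has a terminal in every rule's right-hand side or depends on a non-nullable symbol.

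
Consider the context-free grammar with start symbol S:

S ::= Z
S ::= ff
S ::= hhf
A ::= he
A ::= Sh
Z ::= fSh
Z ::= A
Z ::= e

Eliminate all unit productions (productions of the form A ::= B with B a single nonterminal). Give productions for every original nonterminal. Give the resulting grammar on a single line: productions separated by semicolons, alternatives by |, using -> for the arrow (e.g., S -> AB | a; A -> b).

Unit productions: S->Z, Z->A.
Unit pairs (A ⇒* B via units): (S,A), (S,Z), (Z,A).
S: inherits non-unit rules of {A, S, Z} → Sh | e | fSh | ff | he | hhf.
A: inherits non-unit rules of {A} → Sh | he.
Z: inherits non-unit rules of {A, Z} → Sh | e | fSh | he.

S -> e | Sh | ff | he | fSh | hhf; A -> Sh | he; Z -> e | Sh | he | fSh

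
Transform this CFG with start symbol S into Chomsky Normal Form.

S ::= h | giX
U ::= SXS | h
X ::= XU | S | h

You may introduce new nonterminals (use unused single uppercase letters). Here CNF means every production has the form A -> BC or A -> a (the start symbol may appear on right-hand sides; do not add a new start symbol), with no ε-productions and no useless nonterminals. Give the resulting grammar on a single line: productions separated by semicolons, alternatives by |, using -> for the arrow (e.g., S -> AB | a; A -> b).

No ε-productions.
After unit-elimination: S -> h | giX; U -> h | SXS; X -> h | XU | giX.
TERM: introduce A -> g, B -> i and substitute in every rule of length ≥2.
BIN: S -> ABX becomes S -> AC, C -> BX; U -> SXS becomes U -> SD, D -> XS; X -> ABX becomes X -> AE, E -> BX.

S -> h | AC; A -> g; B -> i; C -> BX; D -> XS; E -> BX; U -> h | SD; X -> h | AE | XU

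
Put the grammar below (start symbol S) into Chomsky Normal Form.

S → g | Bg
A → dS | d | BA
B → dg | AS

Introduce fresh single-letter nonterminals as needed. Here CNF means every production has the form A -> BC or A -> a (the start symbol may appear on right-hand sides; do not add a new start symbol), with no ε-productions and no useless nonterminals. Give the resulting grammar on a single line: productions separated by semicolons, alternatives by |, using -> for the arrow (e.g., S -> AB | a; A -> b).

No ε-productions.
No unit productions to eliminate.
TERM: introduce C -> d, D -> g and substitute in every rule of length ≥2.

S -> g | BD; A -> d | BA | CS; B -> AS | CD; C -> d; D -> g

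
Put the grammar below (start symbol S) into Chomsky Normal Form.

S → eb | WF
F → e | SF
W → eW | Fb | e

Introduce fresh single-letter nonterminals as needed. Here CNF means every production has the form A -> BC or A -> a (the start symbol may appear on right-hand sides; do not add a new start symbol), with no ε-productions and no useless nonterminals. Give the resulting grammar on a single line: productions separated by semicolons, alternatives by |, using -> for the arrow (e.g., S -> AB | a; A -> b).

No ε-productions.
No unit productions to eliminate.
TERM: introduce B -> b, A -> e and substitute in every rule of length ≥2.

S -> AB | WF; A -> e; B -> b; F -> e | SF; W -> e | AW | FB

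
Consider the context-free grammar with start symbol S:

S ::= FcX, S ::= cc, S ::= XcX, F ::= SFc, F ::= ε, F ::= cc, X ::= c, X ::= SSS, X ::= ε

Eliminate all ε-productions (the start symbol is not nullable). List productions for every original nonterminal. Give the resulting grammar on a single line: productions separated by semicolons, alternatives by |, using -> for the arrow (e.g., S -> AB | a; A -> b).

Nullable set: {F, X}.
S -> FcX: F, X nullable, giving Fc | FcX | c | cX.
S -> XcX: X, X nullable, giving Xc | XcX | c | cX.
Drop F -> ε.
F -> SFc: F nullable, giving SFc | Sc.
Drop X -> ε.
Unchanged (no nullable symbols): S -> cc; F -> cc; X -> SSS; X -> c.

S -> c | Fc | Xc | cX | cc | FcX | XcX; F -> Sc | cc | SFc; X -> c | SSS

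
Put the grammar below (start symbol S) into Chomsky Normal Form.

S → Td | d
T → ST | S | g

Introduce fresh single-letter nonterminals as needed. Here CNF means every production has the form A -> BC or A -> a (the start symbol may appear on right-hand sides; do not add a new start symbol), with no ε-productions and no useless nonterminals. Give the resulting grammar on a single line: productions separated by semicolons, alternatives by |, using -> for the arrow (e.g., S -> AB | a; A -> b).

S -> d | TA; A -> d; T -> d | g | ST | TA

No ε-productions.
After unit-elimination: S -> d | Td; T -> d | g | ST | Td.
TERM: introduce A -> d and substitute in every rule of length ≥2.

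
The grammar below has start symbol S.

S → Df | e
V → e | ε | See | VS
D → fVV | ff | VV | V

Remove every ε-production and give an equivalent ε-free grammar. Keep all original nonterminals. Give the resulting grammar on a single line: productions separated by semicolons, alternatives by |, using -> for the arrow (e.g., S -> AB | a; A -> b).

S -> e | f | Df; D -> V | f | VV | fV | ff | fVV; V -> S | e | VS | See

Nullable set: {D, V}.
S -> Df: D nullable, giving Df | f.
D -> V: V nullable, giving V.
D -> VV: V, V nullable, giving V | VV.
D -> fVV: V, V nullable, giving f | fV | fVV.
Drop V -> ε.
V -> VS: V nullable, giving S | VS.
Unchanged (no nullable symbols): S -> e; D -> ff; V -> See; V -> e.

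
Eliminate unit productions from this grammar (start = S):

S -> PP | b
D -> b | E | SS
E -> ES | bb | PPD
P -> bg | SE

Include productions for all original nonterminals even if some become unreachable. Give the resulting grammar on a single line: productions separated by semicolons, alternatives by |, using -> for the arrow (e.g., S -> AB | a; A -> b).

S -> b | PP; D -> b | ES | SS | bb | PPD; E -> ES | bb | PPD; P -> SE | bg

Unit productions: D->E.
Unit pairs (A ⇒* B via units): (D,E).
S: inherits non-unit rules of {S} → PP | b.
D: inherits non-unit rules of {D, E} → ES | PPD | SS | b | bb.
E: inherits non-unit rules of {E} → ES | PPD | bb.
P: inherits non-unit rules of {P} → SE | bg.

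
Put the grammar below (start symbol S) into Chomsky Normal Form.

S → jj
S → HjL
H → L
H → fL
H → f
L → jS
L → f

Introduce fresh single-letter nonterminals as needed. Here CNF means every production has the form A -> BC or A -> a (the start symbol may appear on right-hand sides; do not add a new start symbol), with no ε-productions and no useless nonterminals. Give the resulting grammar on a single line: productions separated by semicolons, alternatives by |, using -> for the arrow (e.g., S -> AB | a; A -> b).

S -> BB | HC; A -> f; B -> j; C -> BL; H -> f | AL | BS; L -> f | BS

No ε-productions.
After unit-elimination: S -> jj | HjL; H -> f | fL | jS; L -> f | jS.
TERM: introduce A -> f, B -> j and substitute in every rule of length ≥2.
BIN: S -> HBL becomes S -> HC, C -> BL.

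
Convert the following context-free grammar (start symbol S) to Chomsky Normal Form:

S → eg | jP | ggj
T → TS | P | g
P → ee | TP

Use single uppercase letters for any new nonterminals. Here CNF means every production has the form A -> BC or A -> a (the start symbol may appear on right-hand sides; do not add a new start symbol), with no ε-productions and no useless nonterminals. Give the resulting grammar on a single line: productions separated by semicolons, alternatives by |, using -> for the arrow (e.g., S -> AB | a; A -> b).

No ε-productions.
After unit-elimination: S -> eg | jP | ggj; P -> TP | ee; T -> g | TP | TS | ee.
TERM: introduce A -> e, B -> g, C -> j and substitute in every rule of length ≥2.
BIN: S -> BBC becomes S -> BD, D -> BC.

S -> AB | BD | CP; A -> e; B -> g; C -> j; D -> BC; P -> AA | TP; T -> g | AA | TP | TS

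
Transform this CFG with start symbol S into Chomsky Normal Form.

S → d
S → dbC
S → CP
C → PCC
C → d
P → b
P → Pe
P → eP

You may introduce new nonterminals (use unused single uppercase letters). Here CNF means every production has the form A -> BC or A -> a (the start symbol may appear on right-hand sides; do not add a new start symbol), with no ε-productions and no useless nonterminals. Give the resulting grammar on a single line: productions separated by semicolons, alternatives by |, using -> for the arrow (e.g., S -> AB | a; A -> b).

No ε-productions.
No unit productions to eliminate.
TERM: introduce D -> b, B -> d, A -> e and substitute in every rule of length ≥2.
BIN: C -> PCC becomes C -> PE, E -> CC; S -> BDC becomes S -> BF, F -> DC.

S -> d | BF | CP; A -> e; B -> d; C -> d | PE; D -> b; E -> CC; F -> DC; P -> b | AP | PA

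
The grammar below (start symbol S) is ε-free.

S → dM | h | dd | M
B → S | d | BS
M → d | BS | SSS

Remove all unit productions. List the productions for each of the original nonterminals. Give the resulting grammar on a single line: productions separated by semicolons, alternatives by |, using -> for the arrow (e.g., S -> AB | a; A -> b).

S -> d | h | BS | dM | dd | SSS; B -> d | h | BS | dM | dd | SSS; M -> d | BS | SSS

Unit productions: B->S, S->M.
Unit pairs (A ⇒* B via units): (B,M), (B,S), (S,M).
S: inherits non-unit rules of {M, S} → BS | SSS | d | dM | dd | h.
B: inherits non-unit rules of {B, M, S} → BS | SSS | d | dM | dd | h.
M: inherits non-unit rules of {M} → BS | SSS | d.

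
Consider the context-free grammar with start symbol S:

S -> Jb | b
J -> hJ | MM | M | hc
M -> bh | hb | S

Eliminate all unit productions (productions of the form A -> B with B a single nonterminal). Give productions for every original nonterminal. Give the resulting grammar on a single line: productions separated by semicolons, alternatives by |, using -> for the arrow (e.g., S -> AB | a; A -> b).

Unit productions: J->M, M->S.
Unit pairs (A ⇒* B via units): (J,M), (J,S), (M,S).
S: inherits non-unit rules of {S} → Jb | b.
J: inherits non-unit rules of {J, M, S} → Jb | MM | b | bh | hJ | hb | hc.
M: inherits non-unit rules of {M, S} → Jb | b | bh | hb.

S -> b | Jb; J -> b | Jb | MM | bh | hJ | hb | hc; M -> b | Jb | bh | hb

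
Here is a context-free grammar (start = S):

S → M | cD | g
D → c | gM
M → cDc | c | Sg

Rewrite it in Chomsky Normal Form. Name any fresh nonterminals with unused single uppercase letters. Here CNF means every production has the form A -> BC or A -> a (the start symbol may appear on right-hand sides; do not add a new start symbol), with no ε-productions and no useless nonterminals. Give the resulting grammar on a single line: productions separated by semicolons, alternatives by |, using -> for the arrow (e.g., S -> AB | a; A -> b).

S -> c | g | BD | BE | SA; A -> g; B -> c; C -> DB; D -> c | AM; E -> DB; M -> c | BC | SA

No ε-productions.
After unit-elimination: S -> c | g | Sg | cD | cDc; D -> c | gM; M -> c | Sg | cDc.
TERM: introduce B -> c, A -> g and substitute in every rule of length ≥2.
BIN: M -> BDB becomes M -> BC, C -> DB; S -> BDB becomes S -> BE, E -> DB.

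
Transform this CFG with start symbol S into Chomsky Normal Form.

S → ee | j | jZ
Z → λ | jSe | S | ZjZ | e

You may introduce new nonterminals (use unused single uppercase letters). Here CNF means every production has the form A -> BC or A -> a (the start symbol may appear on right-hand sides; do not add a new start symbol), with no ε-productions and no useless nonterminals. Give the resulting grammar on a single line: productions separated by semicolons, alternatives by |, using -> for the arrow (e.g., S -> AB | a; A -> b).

Nullable: {Z}; after ε-elimination: S -> j | ee | jZ; Z -> S | e | j | Zj | jZ | ZjZ | jSe.
After unit-elimination: S -> j | ee | jZ; Z -> e | j | Zj | ee | jZ | ZjZ | jSe.
TERM: introduce A -> e, B -> j and substitute in every rule of length ≥2.
BIN: Z -> BSA becomes Z -> BC, C -> SA; Z -> ZBZ becomes Z -> ZD, D -> BZ.

S -> j | AA | BZ; A -> e; B -> j; C -> SA; D -> BZ; Z -> e | j | AA | BC | BZ | ZB | ZD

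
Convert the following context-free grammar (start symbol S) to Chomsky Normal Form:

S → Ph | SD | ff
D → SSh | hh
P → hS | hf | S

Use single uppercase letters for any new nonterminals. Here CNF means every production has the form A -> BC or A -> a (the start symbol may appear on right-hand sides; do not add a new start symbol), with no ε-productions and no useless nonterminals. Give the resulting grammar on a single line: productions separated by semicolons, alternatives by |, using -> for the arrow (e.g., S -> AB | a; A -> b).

No ε-productions.
After unit-elimination: S -> Ph | SD | ff; D -> hh | SSh; P -> Ph | SD | ff | hS | hf.
TERM: introduce B -> f, A -> h and substitute in every rule of length ≥2.
BIN: D -> SSA becomes D -> SC, C -> SA.

S -> BB | PA | SD; A -> h; B -> f; C -> SA; D -> AA | SC; P -> AB | AS | BB | PA | SD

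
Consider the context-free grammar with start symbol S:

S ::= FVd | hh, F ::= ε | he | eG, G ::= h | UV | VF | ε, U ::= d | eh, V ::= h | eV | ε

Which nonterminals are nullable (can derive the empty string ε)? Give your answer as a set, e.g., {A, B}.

{F, G, V}

Directly nullable (have an ε-rule): {F, G, V}.
Not nullable: S, U — each has a terminal in every rule's right-hand side or depends on a non-nullable symbol.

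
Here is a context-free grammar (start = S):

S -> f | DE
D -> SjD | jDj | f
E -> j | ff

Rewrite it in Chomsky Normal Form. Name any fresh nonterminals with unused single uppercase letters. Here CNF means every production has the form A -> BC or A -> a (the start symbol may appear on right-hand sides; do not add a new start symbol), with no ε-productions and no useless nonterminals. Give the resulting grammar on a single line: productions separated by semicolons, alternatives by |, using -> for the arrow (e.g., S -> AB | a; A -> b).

No ε-productions.
No unit productions to eliminate.
TERM: introduce B -> f, A -> j and substitute in every rule of length ≥2.
BIN: D -> ADA becomes D -> AC, C -> DA; D -> SAD becomes D -> SF, F -> AD.

S -> f | DE; A -> j; B -> f; C -> DA; D -> f | AC | SF; E -> j | BB; F -> AD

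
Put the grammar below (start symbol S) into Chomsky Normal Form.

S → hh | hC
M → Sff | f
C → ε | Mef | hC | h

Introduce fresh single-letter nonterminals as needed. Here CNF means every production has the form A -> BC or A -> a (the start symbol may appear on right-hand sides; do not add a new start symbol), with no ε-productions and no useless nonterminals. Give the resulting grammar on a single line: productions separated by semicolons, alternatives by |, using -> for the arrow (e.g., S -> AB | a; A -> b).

Nullable: {C}; after ε-elimination: S -> h | hC | hh; C -> h | hC | Mef; M -> f | Sff.
No unit productions to eliminate.
TERM: introduce A -> e, B -> f, D -> h and substitute in every rule of length ≥2.
BIN: C -> MAB becomes C -> ME, E -> AB; M -> SBB becomes M -> SF, F -> BB.

S -> h | DC | DD; A -> e; B -> f; C -> h | DC | ME; D -> h; E -> AB; F -> BB; M -> f | SF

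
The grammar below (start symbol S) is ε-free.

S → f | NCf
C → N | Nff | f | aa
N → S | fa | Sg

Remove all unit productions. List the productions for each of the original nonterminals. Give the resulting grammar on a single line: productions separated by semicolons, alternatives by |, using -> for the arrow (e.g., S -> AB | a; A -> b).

S -> f | NCf; C -> f | Sg | aa | fa | NCf | Nff; N -> f | Sg | fa | NCf

Unit productions: C->N, N->S.
Unit pairs (A ⇒* B via units): (C,N), (C,S), (N,S).
S: inherits non-unit rules of {S} → NCf | f.
C: inherits non-unit rules of {C, N, S} → NCf | Nff | Sg | aa | f | fa.
N: inherits non-unit rules of {N, S} → NCf | Sg | f | fa.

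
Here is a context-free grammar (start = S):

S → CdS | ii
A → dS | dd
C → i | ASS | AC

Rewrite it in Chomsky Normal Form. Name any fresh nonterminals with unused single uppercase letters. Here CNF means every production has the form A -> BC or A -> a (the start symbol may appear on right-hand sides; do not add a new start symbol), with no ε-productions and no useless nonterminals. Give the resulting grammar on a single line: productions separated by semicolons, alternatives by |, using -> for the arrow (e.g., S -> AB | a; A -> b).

No ε-productions.
No unit productions to eliminate.
TERM: introduce B -> d, D -> i and substitute in every rule of length ≥2.
BIN: C -> ASS becomes C -> AE, E -> SS; S -> CBS becomes S -> CF, F -> BS.

S -> CF | DD; A -> BB | BS; B -> d; C -> i | AC | AE; D -> i; E -> SS; F -> BS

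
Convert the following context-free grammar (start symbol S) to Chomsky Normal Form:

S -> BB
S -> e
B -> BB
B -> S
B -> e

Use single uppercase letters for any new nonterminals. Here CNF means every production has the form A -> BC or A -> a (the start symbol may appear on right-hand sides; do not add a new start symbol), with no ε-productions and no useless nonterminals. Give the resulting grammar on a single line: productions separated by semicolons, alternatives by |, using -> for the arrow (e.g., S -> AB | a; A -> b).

No ε-productions.
After unit-elimination: S -> e | BB; B -> e | BB.

S -> e | BB; B -> e | BB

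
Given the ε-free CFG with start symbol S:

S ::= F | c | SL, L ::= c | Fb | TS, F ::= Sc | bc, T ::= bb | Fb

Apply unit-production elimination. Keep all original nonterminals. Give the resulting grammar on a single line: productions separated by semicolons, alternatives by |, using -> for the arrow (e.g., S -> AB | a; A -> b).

S -> c | SL | Sc | bc; F -> Sc | bc; L -> c | Fb | TS; T -> Fb | bb

Unit productions: S->F.
Unit pairs (A ⇒* B via units): (S,F).
S: inherits non-unit rules of {F, S} → SL | Sc | bc | c.
F: inherits non-unit rules of {F} → Sc | bc.
L: inherits non-unit rules of {L} → Fb | TS | c.
T: inherits non-unit rules of {T} → Fb | bb.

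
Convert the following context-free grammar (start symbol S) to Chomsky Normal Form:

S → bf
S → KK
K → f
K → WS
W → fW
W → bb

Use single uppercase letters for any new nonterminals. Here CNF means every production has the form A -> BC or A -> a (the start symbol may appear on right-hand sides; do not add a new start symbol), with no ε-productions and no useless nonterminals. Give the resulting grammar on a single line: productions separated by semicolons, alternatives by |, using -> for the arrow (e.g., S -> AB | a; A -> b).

S -> AB | KK; A -> b; B -> f; K -> f | WS; W -> AA | BW

No ε-productions.
No unit productions to eliminate.
TERM: introduce A -> b, B -> f and substitute in every rule of length ≥2.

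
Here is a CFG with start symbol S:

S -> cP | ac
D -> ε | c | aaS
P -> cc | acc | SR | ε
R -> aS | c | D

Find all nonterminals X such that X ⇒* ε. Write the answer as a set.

Directly nullable (have an ε-rule): {D, P}.
R is nullable via R -> D (every symbol on the right is already known nullable).
Not nullable: S — each has a terminal in every rule's right-hand side or depends on a non-nullable symbol.

{D, P, R}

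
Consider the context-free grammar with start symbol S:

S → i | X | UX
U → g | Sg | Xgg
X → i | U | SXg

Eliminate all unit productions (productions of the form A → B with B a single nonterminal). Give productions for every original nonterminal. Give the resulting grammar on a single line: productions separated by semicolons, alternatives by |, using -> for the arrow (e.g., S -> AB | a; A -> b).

Unit productions: S->X, X->U.
Unit pairs (A ⇒* B via units): (S,U), (S,X), (X,U).
S: inherits non-unit rules of {S, U, X} → SXg | Sg | UX | Xgg | g | i.
U: inherits non-unit rules of {U} → Sg | Xgg | g.
X: inherits non-unit rules of {U, X} → SXg | Sg | Xgg | g | i.

S -> g | i | Sg | UX | SXg | Xgg; U -> g | Sg | Xgg; X -> g | i | Sg | SXg | Xgg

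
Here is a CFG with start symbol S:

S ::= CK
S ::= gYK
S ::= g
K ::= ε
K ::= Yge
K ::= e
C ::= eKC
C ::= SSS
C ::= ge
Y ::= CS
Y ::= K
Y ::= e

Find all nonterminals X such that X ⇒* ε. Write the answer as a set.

{K, Y}

Directly nullable (have an ε-rule): {K}.
Y is nullable via Y -> K (every symbol on the right is already known nullable).
Not nullable: C, S — each has a terminal in every rule's right-hand side or depends on a non-nullable symbol.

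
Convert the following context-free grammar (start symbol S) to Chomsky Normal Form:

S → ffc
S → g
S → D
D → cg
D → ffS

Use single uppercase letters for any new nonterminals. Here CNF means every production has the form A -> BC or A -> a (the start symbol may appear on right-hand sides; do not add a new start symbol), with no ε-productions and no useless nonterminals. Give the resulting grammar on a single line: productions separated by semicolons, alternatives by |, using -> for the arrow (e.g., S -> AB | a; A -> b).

No ε-productions.
After unit-elimination: S -> g | cg | ffS | ffc; D -> cg | ffS.
TERM: introduce A -> c, C -> f, B -> g and substitute in every rule of length ≥2.
BIN: D -> CCS becomes D -> CE, E -> CS; S -> CCA becomes S -> CF, F -> CA; S -> CCS becomes S -> CG, G -> CS.
Drop unreachable/unproductive: D.

S -> g | AB | CF | CG; A -> c; B -> g; C -> f; F -> CA; G -> CS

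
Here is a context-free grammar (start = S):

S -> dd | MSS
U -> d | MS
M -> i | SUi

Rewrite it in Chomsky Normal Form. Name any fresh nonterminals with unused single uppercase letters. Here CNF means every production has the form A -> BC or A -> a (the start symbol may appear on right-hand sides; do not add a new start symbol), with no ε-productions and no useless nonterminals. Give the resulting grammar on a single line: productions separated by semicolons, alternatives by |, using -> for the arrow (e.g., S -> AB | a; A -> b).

S -> BB | MD; A -> i; B -> d; C -> UA; D -> SS; M -> i | SC; U -> d | MS

No ε-productions.
No unit productions to eliminate.
TERM: introduce B -> d, A -> i and substitute in every rule of length ≥2.
BIN: M -> SUA becomes M -> SC, C -> UA; S -> MSS becomes S -> MD, D -> SS.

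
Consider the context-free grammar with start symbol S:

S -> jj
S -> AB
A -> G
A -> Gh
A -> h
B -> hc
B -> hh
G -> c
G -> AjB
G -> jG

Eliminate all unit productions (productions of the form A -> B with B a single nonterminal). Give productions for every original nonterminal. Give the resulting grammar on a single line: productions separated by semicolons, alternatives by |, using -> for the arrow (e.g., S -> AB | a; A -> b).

Unit productions: A->G.
Unit pairs (A ⇒* B via units): (A,G).
S: inherits non-unit rules of {S} → AB | jj.
A: inherits non-unit rules of {A, G} → AjB | Gh | c | h | jG.
B: inherits non-unit rules of {B} → hc | hh.
G: inherits non-unit rules of {G} → AjB | c | jG.

S -> AB | jj; A -> c | h | Gh | jG | AjB; B -> hc | hh; G -> c | jG | AjB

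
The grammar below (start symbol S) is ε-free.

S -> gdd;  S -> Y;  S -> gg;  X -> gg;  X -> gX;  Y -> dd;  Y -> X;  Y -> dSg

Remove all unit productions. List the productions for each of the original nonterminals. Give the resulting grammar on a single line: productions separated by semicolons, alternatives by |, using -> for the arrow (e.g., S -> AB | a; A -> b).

Unit productions: S->Y, Y->X.
Unit pairs (A ⇒* B via units): (S,X), (S,Y), (Y,X).
S: inherits non-unit rules of {S, X, Y} → dSg | dd | gX | gdd | gg.
X: inherits non-unit rules of {X} → gX | gg.
Y: inherits non-unit rules of {X, Y} → dSg | dd | gX | gg.

S -> dd | gX | gg | dSg | gdd; X -> gX | gg; Y -> dd | gX | gg | dSg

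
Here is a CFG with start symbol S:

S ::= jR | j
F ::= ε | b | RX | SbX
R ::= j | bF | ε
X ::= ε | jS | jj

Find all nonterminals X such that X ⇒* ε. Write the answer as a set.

{F, R, X}

Directly nullable (have an ε-rule): {F, R, X}.
Not nullable: S — each has a terminal in every rule's right-hand side or depends on a non-nullable symbol.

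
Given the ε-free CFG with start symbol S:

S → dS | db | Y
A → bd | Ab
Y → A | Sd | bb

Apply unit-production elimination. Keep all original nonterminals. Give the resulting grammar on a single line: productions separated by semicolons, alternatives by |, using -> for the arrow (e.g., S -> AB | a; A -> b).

S -> Ab | Sd | bb | bd | dS | db; A -> Ab | bd; Y -> Ab | Sd | bb | bd

Unit productions: S->Y, Y->A.
Unit pairs (A ⇒* B via units): (S,A), (S,Y), (Y,A).
S: inherits non-unit rules of {A, S, Y} → Ab | Sd | bb | bd | dS | db.
A: inherits non-unit rules of {A} → Ab | bd.
Y: inherits non-unit rules of {A, Y} → Ab | Sd | bb | bd.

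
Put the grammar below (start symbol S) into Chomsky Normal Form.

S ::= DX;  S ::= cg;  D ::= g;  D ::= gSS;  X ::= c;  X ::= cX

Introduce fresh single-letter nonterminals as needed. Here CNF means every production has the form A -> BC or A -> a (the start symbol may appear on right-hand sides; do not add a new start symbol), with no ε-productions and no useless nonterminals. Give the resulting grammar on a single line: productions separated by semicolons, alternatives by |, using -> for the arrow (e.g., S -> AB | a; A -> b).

S -> BA | DX; A -> g; B -> c; C -> SS; D -> g | AC; X -> c | BX

No ε-productions.
No unit productions to eliminate.
TERM: introduce B -> c, A -> g and substitute in every rule of length ≥2.
BIN: D -> ASS becomes D -> AC, C -> SS.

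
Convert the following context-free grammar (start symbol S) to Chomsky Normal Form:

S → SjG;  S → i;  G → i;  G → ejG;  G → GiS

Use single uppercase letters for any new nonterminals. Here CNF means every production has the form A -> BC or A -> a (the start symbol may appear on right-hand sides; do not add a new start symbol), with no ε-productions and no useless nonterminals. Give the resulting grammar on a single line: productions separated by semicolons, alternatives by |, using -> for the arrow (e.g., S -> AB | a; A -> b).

No ε-productions.
No unit productions to eliminate.
TERM: introduce B -> e, A -> i, C -> j and substitute in every rule of length ≥2.
BIN: G -> BCG becomes G -> BD, D -> CG; G -> GAS becomes G -> GE, E -> AS; S -> SCG becomes S -> SF, F -> CG.

S -> i | SF; A -> i; B -> e; C -> j; D -> CG; E -> AS; F -> CG; G -> i | BD | GE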